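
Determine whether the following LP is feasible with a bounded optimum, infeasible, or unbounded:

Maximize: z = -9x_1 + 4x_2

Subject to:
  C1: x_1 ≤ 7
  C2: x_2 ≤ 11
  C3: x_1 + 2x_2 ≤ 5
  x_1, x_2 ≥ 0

Feasible with a bounded optimal solution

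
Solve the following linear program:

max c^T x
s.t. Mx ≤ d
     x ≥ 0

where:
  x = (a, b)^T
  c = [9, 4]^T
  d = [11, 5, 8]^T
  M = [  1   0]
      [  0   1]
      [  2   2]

Evaluate the objective at each vertex of the feasible region:
  z(0, 0) = 0
  z(4, 0) = 36  ←
  z(0, 4) = 16
The maximum is at a = 4, b = 0.

a = 4, b = 0, z = 36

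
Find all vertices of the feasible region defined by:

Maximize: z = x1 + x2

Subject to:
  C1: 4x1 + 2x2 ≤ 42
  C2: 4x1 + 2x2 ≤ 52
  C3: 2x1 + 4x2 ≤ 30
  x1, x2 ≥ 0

(0, 0), (10.5, 0), (9, 3), (0, 7.5)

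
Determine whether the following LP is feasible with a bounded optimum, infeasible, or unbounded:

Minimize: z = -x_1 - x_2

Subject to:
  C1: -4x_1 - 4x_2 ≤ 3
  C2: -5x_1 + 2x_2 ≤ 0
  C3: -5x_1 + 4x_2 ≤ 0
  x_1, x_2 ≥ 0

Unbounded (objective can decrease without bound)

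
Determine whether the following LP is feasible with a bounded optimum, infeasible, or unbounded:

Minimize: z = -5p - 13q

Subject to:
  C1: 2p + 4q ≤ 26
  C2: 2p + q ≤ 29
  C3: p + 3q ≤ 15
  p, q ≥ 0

Feasible with a bounded optimal solution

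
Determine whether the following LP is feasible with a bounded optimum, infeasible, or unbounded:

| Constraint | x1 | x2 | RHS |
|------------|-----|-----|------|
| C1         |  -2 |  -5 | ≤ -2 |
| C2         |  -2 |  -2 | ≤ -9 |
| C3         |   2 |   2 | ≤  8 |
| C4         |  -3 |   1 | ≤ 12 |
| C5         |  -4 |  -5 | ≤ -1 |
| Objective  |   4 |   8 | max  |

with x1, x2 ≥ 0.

Infeasible (no feasible solution exists)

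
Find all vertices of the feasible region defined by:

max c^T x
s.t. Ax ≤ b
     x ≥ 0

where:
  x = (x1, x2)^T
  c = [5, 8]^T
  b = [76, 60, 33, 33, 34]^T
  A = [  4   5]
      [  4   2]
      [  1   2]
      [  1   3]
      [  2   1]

(0, 0), (15, 0), (12.33, 5.333), (9, 8), (0, 11)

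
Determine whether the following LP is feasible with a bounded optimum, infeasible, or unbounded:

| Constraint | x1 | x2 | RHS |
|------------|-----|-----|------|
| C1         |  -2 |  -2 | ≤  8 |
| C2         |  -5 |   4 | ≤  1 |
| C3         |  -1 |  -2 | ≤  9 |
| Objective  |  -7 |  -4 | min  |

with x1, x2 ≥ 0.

Unbounded (objective can decrease without bound)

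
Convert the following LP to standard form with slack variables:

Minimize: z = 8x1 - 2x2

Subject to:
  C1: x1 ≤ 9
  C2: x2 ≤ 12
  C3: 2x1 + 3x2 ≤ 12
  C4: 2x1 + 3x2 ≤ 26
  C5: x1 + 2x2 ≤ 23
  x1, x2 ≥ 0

min z = 8x1 - 2x2

s.t.
  x1 + s1 = 9
  x2 + s2 = 12
  2x1 + 3x2 + s3 = 12
  2x1 + 3x2 + s4 = 26
  x1 + 2x2 + s5 = 23
  x1, x2, s1, s2, s3, s4, s5 ≥ 0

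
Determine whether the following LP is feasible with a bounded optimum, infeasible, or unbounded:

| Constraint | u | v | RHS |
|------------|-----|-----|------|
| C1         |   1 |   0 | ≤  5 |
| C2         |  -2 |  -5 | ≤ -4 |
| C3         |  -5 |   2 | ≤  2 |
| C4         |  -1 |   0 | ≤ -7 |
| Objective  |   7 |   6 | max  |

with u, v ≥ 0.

Infeasible (no feasible solution exists)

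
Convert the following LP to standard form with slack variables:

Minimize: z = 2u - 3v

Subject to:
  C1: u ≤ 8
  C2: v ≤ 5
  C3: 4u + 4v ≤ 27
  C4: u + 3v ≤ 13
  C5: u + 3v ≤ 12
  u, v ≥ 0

min z = 2u - 3v

s.t.
  u + s1 = 8
  v + s2 = 5
  4u + 4v + s3 = 27
  u + 3v + s4 = 13
  u + 3v + s5 = 12
  u, v, s1, s2, s3, s4, s5 ≥ 0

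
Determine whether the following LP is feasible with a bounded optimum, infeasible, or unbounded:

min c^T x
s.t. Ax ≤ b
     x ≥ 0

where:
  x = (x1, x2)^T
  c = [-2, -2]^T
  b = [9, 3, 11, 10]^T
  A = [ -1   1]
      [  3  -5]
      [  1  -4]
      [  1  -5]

Unbounded (objective can decrease without bound)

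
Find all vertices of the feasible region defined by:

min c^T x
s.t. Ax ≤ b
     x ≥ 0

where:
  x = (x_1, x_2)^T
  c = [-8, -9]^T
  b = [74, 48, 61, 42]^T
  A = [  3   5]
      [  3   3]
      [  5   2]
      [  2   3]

(0, 0), (12.2, 0), (9.667, 6.333), (6, 10), (0, 14)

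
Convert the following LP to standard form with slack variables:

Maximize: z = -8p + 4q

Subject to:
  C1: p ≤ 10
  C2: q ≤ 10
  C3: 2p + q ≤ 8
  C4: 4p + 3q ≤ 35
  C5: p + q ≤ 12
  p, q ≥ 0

max z = -8p + 4q

s.t.
  p + s1 = 10
  q + s2 = 10
  2p + q + s3 = 8
  4p + 3q + s4 = 35
  p + q + s5 = 12
  p, q, s1, s2, s3, s4, s5 ≥ 0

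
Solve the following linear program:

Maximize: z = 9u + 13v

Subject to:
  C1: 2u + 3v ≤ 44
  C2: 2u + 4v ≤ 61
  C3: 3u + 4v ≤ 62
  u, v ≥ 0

Evaluate the objective at each vertex of the feasible region:
  z(0, 0) = 0
  z(20.67, 0) = 186
  z(10, 8) = 194  ←
  z(0, 14.67) = 190.7
The maximum is at u = 10, v = 8.

u = 10, v = 8, z = 194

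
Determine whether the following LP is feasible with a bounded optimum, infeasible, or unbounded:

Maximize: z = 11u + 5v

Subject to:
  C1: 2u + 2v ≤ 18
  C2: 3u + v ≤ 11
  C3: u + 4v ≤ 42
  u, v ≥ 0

Feasible with a bounded optimal solution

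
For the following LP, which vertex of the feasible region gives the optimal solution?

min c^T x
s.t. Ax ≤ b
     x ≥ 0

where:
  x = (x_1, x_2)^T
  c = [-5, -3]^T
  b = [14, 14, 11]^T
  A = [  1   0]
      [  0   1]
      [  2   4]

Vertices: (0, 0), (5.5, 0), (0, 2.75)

Evaluate the objective at each vertex of the feasible region:
  z(0, 0) = 0
  z(5.5, 0) = -27.5  ←
  z(0, 2.75) = -8.25
The minimum is at x_1 = 5.5, x_2 = 0.

(5.5, 0)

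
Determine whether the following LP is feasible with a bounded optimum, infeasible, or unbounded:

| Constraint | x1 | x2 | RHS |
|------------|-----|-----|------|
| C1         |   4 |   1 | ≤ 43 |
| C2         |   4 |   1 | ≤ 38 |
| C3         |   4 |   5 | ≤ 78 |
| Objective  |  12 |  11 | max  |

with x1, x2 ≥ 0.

Feasible with a bounded optimal solution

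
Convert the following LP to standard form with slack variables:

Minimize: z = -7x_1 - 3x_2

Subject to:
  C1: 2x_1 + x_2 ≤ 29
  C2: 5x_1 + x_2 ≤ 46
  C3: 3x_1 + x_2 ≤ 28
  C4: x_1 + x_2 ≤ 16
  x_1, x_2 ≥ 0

min z = -7x_1 - 3x_2

s.t.
  2x_1 + x_2 + s1 = 29
  5x_1 + x_2 + s2 = 46
  3x_1 + x_2 + s3 = 28
  x_1 + x_2 + s4 = 16
  x_1, x_2, s1, s2, s3, s4 ≥ 0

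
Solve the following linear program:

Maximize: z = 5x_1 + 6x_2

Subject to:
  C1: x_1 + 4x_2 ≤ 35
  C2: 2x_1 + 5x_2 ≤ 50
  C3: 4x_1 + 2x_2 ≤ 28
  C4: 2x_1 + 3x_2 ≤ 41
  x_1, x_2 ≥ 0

Evaluate the objective at each vertex of the feasible region:
  z(0, 0) = 0
  z(7, 0) = 35
  z(3, 8) = 63  ←
  z(0, 8.75) = 52.5
The maximum is at x_1 = 3, x_2 = 8.

x_1 = 3, x_2 = 8, z = 63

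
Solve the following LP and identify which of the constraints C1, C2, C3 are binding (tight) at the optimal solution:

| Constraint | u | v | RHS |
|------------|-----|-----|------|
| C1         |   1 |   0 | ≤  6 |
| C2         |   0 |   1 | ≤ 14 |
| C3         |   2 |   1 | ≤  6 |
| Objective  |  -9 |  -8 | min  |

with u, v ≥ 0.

At u = 0, v = 6, compute slack b - a·x for each constraint:
  C1: 6 − 0 = 6  (slack)
  C2: 14 − 6 = 8  (slack)
  C3: 6 − 6 = 0  (binding)

Optimal: u = 0, v = 6
Binding: C3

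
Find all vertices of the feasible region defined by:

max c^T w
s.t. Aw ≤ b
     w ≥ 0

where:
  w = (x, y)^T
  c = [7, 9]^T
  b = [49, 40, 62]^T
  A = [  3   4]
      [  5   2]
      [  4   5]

(0, 0), (8, 0), (4.471, 8.824), (3, 10), (0, 12.25)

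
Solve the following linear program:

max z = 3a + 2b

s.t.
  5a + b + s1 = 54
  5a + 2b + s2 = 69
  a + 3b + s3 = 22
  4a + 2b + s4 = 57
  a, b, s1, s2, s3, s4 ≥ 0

Evaluate the objective at each vertex of the feasible region:
  z(0, 0) = 0
  z(10.8, 0) = 32.4
  z(10, 4) = 38  ←
  z(0, 7.333) = 14.67
The maximum is at a = 10, b = 4.

a = 10, b = 4, z = 38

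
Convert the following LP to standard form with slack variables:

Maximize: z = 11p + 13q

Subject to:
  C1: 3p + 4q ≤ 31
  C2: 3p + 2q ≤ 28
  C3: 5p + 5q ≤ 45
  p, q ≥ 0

max z = 11p + 13q

s.t.
  3p + 4q + s1 = 31
  3p + 2q + s2 = 28
  5p + 5q + s3 = 45
  p, q, s1, s2, s3 ≥ 0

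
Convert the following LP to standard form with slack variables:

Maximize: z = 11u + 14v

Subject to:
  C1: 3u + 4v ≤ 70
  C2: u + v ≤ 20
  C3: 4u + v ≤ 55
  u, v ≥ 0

max z = 11u + 14v

s.t.
  3u + 4v + s1 = 70
  u + v + s2 = 20
  4u + v + s3 = 55
  u, v, s1, s2, s3 ≥ 0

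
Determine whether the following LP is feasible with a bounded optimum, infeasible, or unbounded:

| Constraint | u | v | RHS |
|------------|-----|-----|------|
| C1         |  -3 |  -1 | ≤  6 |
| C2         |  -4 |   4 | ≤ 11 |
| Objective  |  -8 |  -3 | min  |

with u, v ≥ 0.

Unbounded (objective can decrease without bound)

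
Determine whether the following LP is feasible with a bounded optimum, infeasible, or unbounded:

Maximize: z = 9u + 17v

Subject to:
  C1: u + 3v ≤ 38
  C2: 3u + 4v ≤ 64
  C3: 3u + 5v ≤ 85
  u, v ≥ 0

Feasible with a bounded optimal solution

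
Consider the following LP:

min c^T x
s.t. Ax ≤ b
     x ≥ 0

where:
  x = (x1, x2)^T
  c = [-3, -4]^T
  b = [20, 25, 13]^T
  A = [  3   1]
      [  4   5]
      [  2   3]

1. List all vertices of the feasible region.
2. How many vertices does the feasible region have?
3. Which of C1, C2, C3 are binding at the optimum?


1. (0, 0), (6.25, 0), (5, 1), (0, 4.333)
2. 4
3. C2, C3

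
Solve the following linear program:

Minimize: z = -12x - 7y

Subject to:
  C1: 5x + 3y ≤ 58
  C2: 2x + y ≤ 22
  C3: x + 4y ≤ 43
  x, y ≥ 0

Evaluate the objective at each vertex of the feasible region:
  z(0, 0) = 0
  z(11, 0) = -132
  z(8, 6) = -138  ←
  z(6.059, 9.235) = -137.4
  z(0, 10.75) = -75.25
The minimum is at x = 8, y = 6.

x = 8, y = 6, z = -138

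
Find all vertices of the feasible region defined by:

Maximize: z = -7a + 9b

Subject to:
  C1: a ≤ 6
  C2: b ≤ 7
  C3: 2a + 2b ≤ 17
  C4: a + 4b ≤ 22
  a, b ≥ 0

(0, 0), (6, 0), (6, 2.5), (4, 4.5), (0, 5.5)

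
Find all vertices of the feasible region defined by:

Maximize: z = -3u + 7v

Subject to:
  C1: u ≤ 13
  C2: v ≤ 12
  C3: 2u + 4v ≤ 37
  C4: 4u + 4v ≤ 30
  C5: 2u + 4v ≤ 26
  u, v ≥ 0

(0, 0), (7.5, 0), (2, 5.5), (0, 6.5)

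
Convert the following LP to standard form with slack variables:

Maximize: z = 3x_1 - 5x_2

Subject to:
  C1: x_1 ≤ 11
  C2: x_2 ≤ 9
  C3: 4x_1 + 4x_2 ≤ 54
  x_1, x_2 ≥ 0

max z = 3x_1 - 5x_2

s.t.
  x_1 + s1 = 11
  x_2 + s2 = 9
  4x_1 + 4x_2 + s3 = 54
  x_1, x_2, s1, s2, s3 ≥ 0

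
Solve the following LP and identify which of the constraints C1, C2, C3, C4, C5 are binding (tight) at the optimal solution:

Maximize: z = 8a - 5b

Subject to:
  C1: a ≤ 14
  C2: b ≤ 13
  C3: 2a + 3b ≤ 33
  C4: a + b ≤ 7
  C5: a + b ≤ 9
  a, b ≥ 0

At a = 7, b = 0, compute slack b - a·x for each constraint:
  C1: 14 − 7 = 7  (slack)
  C2: 13 − 0 = 13  (slack)
  C3: 33 − 14 = 19  (slack)
  C4: 7 − 7 = 0  (binding)
  C5: 9 − 7 = 2  (slack)

Optimal: a = 7, b = 0
Binding: C4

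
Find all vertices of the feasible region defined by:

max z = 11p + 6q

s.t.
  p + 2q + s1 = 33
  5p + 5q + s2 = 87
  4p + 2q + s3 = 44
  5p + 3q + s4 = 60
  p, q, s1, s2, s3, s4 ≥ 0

(0, 0), (11, 0), (6, 10), (3.9, 13.5), (1.8, 15.6), (0, 16.5)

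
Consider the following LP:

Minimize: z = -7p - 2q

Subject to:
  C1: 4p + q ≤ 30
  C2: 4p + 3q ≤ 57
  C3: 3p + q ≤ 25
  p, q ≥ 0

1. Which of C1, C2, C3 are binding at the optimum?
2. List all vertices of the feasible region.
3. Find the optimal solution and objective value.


1. C1, C3
2. (0, 0), (7.5, 0), (5, 10), (3.6, 14.2), (0, 19)
3. p = 5, q = 10, z = -55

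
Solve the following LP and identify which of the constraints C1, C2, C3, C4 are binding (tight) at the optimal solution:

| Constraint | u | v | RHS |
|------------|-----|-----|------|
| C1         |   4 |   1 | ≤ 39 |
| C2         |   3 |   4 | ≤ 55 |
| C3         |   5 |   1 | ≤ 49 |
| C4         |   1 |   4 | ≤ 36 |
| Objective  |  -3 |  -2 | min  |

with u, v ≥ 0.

At u = 8, v = 7, compute slack b - a·x for each constraint:
  C1: 39 − 39 = 0  (binding)
  C2: 55 − 52 = 3  (slack)
  C3: 49 − 47 = 2  (slack)
  C4: 36 − 36 = 0  (binding)

Optimal: u = 8, v = 7
Binding: C1, C4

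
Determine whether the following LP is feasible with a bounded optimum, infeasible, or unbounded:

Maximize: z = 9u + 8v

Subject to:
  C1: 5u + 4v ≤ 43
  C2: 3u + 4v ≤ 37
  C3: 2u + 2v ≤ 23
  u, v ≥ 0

Feasible with a bounded optimal solution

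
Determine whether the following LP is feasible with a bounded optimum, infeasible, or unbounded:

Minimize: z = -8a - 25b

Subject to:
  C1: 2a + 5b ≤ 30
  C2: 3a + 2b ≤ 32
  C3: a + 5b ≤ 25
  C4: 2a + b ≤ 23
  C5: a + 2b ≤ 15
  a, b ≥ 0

Feasible with a bounded optimal solution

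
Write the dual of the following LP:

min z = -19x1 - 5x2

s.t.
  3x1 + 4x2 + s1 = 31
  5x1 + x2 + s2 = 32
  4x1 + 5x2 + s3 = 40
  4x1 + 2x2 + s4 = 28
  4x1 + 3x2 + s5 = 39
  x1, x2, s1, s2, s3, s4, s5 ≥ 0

Primal min cᵀx s.t. Ax ≤ b, x ≥ 0  →  Dual max −bᵀy s.t. Aᵀy ≥ −c, y ≥ 0.

Maximize: z = -31y1 - 32y2 - 40y3 - 28y4 - 39y5

Subject to:
  3y1 + 5y2 + 4y3 + 4y4 + 4y5 ≥ 19
  4y1 + y2 + 5y3 + 2y4 + 3y5 ≥ 5
  y1, y2, y3, y4, y5 ≥ 0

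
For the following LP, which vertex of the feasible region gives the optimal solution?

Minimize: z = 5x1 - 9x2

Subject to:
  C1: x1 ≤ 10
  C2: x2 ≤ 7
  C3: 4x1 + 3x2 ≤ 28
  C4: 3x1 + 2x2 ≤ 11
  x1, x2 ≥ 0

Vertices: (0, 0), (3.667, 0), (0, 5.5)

Evaluate the objective at each vertex of the feasible region:
  z(0, 0) = 0
  z(3.667, 0) = 18.33
  z(0, 5.5) = -49.5  ←
The minimum is at x1 = 0, x2 = 5.5.

(0, 5.5)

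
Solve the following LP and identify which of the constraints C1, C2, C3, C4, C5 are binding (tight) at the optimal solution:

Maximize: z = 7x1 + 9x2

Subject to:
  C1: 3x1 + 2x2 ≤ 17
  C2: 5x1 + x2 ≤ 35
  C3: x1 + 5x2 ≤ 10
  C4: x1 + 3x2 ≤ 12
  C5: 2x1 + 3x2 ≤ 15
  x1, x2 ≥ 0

At x1 = 5, x2 = 1, compute slack b - a·x for each constraint:
  C1: 17 − 17 = 0  (binding)
  C2: 35 − 26 = 9  (slack)
  C3: 10 − 10 = 0  (binding)
  C4: 12 − 8 = 4  (slack)
  C5: 15 − 13 = 2  (slack)

Optimal: x1 = 5, x2 = 1
Binding: C1, C3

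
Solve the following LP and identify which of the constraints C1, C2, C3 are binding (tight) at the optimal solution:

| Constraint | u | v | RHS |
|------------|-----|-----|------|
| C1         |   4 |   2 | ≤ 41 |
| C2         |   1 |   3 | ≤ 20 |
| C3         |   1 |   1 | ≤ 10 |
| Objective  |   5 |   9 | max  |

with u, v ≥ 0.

At u = 5, v = 5, compute slack b - a·x for each constraint:
  C1: 41 − 30 = 11  (slack)
  C2: 20 − 20 = 0  (binding)
  C3: 10 − 10 = 0  (binding)

Optimal: u = 5, v = 5
Binding: C2, C3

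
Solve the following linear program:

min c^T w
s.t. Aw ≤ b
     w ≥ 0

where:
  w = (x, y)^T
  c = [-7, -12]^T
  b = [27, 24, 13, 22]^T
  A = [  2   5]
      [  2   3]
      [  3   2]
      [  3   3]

Evaluate the objective at each vertex of the feasible region:
  z(0, 0) = 0
  z(4.333, 0) = -30.33
  z(1, 5) = -67  ←
  z(0, 5.4) = -64.8
The minimum is at x = 1, y = 5.

x = 1, y = 5, z = -67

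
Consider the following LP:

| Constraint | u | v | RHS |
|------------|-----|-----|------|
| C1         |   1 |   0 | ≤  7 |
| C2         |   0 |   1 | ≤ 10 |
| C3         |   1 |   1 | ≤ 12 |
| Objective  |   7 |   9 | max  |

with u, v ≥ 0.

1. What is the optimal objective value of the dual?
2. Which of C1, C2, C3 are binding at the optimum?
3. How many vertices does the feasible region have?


1. 104
2. C2, C3
3. 5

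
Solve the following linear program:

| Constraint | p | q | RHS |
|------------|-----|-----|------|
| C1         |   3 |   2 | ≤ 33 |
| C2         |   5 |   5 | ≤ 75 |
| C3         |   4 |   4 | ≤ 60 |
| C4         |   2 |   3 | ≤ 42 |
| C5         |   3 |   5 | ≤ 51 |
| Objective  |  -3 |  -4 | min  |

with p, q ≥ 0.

Evaluate the objective at each vertex of the feasible region:
  z(0, 0) = 0
  z(11, 0) = -33
  z(7, 6) = -45  ←
  z(0, 10.2) = -40.8
The minimum is at p = 7, q = 6.

p = 7, q = 6, z = -45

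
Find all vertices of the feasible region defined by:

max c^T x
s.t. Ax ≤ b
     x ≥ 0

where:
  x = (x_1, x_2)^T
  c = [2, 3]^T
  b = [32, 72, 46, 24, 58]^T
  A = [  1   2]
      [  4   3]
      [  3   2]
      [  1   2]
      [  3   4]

(0, 0), (15.33, 0), (11.33, 6), (10, 7), (0, 12)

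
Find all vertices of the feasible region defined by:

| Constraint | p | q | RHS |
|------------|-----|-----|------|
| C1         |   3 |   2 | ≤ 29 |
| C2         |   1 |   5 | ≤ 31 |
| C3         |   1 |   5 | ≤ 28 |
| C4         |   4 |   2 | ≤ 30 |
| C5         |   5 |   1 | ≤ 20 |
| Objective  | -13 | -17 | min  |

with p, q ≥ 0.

(0, 0), (4, 0), (3, 5), (0, 5.6)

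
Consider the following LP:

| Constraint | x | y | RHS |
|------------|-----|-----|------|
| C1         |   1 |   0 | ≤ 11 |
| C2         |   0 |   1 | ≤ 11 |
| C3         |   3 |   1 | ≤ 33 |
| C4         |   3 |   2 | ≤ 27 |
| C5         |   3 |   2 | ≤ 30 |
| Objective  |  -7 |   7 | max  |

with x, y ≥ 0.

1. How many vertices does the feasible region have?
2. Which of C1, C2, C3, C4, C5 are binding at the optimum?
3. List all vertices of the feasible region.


1. 4
2. C2
3. (0, 0), (9, 0), (1.667, 11), (0, 11)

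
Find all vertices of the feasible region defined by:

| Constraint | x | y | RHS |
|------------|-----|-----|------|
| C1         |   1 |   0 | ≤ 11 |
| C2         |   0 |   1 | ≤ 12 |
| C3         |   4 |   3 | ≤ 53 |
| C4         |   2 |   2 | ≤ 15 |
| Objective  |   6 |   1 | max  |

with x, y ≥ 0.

(0, 0), (7.5, 0), (0, 7.5)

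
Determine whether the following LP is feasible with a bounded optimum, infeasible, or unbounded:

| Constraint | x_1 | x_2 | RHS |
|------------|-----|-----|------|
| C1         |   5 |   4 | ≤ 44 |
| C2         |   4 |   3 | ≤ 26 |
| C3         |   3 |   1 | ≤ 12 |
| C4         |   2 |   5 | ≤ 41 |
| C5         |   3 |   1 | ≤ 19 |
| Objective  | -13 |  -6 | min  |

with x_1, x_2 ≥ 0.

Feasible with a bounded optimal solution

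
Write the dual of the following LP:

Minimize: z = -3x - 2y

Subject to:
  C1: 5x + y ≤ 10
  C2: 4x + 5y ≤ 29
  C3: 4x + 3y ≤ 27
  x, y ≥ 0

Primal min cᵀx s.t. Ax ≤ b, x ≥ 0  →  Dual max −bᵀy s.t. Aᵀy ≥ −c, y ≥ 0.

Maximize: z = -10y1 - 29y2 - 27y3

Subject to:
  5y1 + 4y2 + 4y3 ≥ 3
  y1 + 5y2 + 3y3 ≥ 2
  y1, y2, y3 ≥ 0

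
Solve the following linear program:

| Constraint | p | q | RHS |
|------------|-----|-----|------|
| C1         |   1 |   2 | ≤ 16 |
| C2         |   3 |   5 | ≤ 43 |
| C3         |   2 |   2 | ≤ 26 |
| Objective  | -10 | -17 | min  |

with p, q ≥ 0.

Evaluate the objective at each vertex of the feasible region:
  z(0, 0) = 0
  z(13, 0) = -130
  z(11, 2) = -144
  z(6, 5) = -145  ←
  z(0, 8) = -136
The minimum is at p = 6, q = 5.

p = 6, q = 5, z = -145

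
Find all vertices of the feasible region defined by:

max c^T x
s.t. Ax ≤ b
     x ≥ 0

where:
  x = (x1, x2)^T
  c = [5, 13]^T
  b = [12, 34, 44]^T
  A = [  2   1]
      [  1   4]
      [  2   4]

(0, 0), (6, 0), (2, 8), (0, 8.5)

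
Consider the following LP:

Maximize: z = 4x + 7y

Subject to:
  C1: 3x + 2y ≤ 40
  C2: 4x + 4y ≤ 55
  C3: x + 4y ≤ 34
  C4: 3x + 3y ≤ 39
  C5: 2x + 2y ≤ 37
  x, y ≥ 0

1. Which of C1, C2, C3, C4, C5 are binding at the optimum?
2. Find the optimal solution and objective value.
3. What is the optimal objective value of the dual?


1. C3, C4
2. x = 6, y = 7, z = 73
3. 73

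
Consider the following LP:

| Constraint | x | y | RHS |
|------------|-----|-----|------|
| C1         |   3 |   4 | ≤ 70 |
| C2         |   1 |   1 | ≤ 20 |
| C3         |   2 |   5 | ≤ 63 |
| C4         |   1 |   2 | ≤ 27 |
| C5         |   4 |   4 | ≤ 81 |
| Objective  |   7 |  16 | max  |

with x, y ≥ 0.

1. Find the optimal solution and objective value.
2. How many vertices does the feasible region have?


1. x = 9, y = 9, z = 207
2. 5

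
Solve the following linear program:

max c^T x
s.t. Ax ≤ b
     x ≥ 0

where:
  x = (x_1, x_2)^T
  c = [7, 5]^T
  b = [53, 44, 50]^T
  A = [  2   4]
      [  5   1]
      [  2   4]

Evaluate the objective at each vertex of the feasible region:
  z(0, 0) = 0
  z(8.8, 0) = 61.6
  z(7, 9) = 94  ←
  z(0, 12.5) = 62.5
The maximum is at x_1 = 7, x_2 = 9.

x_1 = 7, x_2 = 9, z = 94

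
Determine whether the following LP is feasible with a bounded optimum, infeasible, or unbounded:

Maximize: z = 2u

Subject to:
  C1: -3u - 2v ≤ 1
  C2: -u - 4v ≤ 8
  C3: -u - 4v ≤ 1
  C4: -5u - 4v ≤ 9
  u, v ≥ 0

Unbounded (objective can increase without bound)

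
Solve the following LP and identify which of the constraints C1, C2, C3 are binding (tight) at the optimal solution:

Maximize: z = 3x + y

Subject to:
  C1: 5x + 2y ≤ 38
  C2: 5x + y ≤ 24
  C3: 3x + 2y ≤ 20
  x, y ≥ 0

At x = 4, y = 4, compute slack b - a·x for each constraint:
  C1: 38 − 28 = 10  (slack)
  C2: 24 − 24 = 0  (binding)
  C3: 20 − 20 = 0  (binding)

Optimal: x = 4, y = 4
Binding: C2, C3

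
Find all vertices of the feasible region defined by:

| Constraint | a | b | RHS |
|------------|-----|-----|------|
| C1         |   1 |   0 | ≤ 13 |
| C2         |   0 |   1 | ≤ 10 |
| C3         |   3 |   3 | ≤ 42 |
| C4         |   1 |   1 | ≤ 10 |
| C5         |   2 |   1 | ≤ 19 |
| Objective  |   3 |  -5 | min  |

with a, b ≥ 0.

(0, 0), (9.5, 0), (9, 1), (0, 10)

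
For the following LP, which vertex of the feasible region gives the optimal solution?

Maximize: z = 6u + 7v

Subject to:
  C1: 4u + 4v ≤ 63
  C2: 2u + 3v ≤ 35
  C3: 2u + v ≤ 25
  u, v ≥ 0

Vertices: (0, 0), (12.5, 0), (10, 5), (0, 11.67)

Evaluate the objective at each vertex of the feasible region:
  z(0, 0) = 0
  z(12.5, 0) = 75
  z(10, 5) = 95  ←
  z(0, 11.67) = 81.67
The maximum is at u = 10, v = 5.

(10, 5)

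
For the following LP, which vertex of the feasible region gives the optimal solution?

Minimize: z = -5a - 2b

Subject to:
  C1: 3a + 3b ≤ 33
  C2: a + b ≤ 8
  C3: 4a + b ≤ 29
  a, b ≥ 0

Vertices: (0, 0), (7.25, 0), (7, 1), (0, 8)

Evaluate the objective at each vertex of the feasible region:
  z(0, 0) = 0
  z(7.25, 0) = -36.25
  z(7, 1) = -37  ←
  z(0, 8) = -16
The minimum is at a = 7, b = 1.

(7, 1)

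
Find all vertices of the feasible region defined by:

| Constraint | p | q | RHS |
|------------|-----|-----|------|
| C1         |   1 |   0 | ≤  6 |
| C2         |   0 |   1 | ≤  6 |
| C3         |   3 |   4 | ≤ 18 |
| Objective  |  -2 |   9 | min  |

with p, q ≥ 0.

(0, 0), (6, 0), (0, 4.5)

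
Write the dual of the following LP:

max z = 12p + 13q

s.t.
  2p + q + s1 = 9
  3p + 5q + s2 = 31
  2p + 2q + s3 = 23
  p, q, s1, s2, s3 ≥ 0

Primal max cᵀx s.t. Ax ≤ b, x ≥ 0  →  Dual min bᵀy s.t. Aᵀy ≥ c, y ≥ 0.

Minimize: z = 9y1 + 31y2 + 23y3

Subject to:
  2y1 + 3y2 + 2y3 ≥ 12
  y1 + 5y2 + 2y3 ≥ 13
  y1, y2, y3 ≥ 0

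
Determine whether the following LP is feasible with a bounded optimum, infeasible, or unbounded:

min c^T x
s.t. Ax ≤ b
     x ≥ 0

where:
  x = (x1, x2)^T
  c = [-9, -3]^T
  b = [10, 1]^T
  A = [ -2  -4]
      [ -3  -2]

Unbounded (objective can decrease without bound)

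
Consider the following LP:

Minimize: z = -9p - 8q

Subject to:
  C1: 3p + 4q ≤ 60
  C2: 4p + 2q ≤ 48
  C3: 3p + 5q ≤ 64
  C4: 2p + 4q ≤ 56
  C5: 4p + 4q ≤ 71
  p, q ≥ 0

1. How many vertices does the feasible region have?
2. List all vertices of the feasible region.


1. 4
2. (0, 0), (12, 0), (8, 8), (0, 12.8)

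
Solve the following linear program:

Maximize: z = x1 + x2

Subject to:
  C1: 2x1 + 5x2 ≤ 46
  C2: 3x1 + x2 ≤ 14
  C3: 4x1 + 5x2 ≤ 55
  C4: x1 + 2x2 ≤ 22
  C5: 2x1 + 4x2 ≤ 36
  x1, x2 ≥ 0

Evaluate the objective at each vertex of the feasible region:
  z(0, 0) = 0
  z(4.667, 0) = 4.667
  z(2, 8) = 10  ←
  z(0, 9) = 9
The maximum is at x1 = 2, x2 = 8.

x1 = 2, x2 = 8, z = 10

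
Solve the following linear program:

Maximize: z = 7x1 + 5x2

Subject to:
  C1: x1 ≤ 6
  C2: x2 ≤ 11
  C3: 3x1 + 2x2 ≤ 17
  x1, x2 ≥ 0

Evaluate the objective at each vertex of the feasible region:
  z(0, 0) = 0
  z(5.667, 0) = 39.67
  z(0, 8.5) = 42.5  ←
The maximum is at x1 = 0, x2 = 8.5.

x1 = 0, x2 = 8.5, z = 42.5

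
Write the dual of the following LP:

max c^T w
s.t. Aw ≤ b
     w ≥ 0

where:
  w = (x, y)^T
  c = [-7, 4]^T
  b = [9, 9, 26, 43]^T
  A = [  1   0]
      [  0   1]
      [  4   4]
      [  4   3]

Primal max cᵀx s.t. Ax ≤ b, x ≥ 0  →  Dual min bᵀy s.t. Aᵀy ≥ c, y ≥ 0.

Minimize: z = 9y1 + 9y2 + 26y3 + 43y4

Subject to:
  y1 + 4y3 + 4y4 ≥ -7
  y2 + 4y3 + 3y4 ≥ 4
  y1, y2, y3, y4 ≥ 0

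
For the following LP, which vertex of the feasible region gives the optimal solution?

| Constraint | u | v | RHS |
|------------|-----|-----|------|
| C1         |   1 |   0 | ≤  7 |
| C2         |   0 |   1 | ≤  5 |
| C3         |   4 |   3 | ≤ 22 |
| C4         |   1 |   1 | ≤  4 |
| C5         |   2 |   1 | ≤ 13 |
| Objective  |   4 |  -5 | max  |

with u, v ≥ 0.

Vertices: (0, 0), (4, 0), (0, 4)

Evaluate the objective at each vertex of the feasible region:
  z(0, 0) = 0
  z(4, 0) = 16  ←
  z(0, 4) = -20
The maximum is at u = 4, v = 0.

(4, 0)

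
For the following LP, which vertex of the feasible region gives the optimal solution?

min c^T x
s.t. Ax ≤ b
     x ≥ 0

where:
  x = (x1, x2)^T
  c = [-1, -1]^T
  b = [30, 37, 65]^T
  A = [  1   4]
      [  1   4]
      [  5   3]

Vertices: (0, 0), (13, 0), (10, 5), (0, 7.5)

Evaluate the objective at each vertex of the feasible region:
  z(0, 0) = 0
  z(13, 0) = -13
  z(10, 5) = -15  ←
  z(0, 7.5) = -7.5
The minimum is at x1 = 10, x2 = 5.

(10, 5)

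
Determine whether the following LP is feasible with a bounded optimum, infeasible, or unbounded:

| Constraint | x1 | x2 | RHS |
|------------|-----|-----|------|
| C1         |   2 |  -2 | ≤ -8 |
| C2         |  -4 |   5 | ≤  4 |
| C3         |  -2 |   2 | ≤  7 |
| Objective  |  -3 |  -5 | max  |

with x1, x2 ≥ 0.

Infeasible (no feasible solution exists)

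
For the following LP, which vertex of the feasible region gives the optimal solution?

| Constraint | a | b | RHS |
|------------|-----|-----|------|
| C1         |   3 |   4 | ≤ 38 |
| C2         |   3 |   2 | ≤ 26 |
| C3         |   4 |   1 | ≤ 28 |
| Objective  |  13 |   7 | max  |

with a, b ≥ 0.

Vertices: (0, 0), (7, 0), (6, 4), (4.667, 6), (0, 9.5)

Evaluate the objective at each vertex of the feasible region:
  z(0, 0) = 0
  z(7, 0) = 91
  z(6, 4) = 106  ←
  z(4.667, 6) = 102.7
  z(0, 9.5) = 66.5
The maximum is at a = 6, b = 4.

(6, 4)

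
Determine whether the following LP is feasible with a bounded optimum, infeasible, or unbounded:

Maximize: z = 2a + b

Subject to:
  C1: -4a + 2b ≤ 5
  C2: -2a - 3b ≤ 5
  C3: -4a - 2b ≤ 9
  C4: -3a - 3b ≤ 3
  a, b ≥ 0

Unbounded (objective can increase without bound)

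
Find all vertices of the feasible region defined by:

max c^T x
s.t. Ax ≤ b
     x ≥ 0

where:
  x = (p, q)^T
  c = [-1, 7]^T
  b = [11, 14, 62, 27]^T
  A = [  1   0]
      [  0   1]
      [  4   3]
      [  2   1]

(0, 0), (11, 0), (11, 5), (9.5, 8), (5, 14), (0, 14)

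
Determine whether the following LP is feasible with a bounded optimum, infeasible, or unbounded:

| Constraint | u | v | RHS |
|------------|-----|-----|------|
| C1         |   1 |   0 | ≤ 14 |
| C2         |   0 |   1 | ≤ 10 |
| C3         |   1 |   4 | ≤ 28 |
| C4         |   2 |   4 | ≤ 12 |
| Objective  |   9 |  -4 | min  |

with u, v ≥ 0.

Feasible with a bounded optimal solution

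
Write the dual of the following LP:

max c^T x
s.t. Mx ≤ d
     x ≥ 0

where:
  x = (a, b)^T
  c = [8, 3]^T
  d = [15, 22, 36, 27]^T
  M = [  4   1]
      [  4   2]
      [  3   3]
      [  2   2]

Primal max cᵀx s.t. Ax ≤ b, x ≥ 0  →  Dual min bᵀy s.t. Aᵀy ≥ c, y ≥ 0.

Minimize: z = 15y1 + 22y2 + 36y3 + 27y4

Subject to:
  4y1 + 4y2 + 3y3 + 2y4 ≥ 8
  y1 + 2y2 + 3y3 + 2y4 ≥ 3
  y1, y2, y3, y4 ≥ 0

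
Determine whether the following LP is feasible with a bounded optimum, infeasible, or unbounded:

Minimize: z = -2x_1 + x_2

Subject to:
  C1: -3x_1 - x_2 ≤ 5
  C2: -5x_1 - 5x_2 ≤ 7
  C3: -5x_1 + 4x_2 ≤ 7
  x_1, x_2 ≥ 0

Unbounded (objective can decrease without bound)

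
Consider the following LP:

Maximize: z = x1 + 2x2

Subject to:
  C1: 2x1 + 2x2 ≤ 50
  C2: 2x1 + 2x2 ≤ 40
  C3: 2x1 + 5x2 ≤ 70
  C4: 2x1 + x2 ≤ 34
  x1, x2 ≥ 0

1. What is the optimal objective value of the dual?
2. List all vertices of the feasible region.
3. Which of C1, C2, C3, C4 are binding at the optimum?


1. 30
2. (0, 0), (17, 0), (14, 6), (10, 10), (0, 14)
3. C2, C3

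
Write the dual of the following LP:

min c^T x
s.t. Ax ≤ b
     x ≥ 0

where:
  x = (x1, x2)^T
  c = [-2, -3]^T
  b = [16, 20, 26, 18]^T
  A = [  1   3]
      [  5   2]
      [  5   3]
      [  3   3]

Primal min cᵀx s.t. Ax ≤ b, x ≥ 0  →  Dual max −bᵀy s.t. Aᵀy ≥ −c, y ≥ 0.

Maximize: z = -16y1 - 20y2 - 26y3 - 18y4

Subject to:
  y1 + 5y2 + 5y3 + 3y4 ≥ 2
  3y1 + 2y2 + 3y3 + 3y4 ≥ 3
  y1, y2, y3, y4 ≥ 0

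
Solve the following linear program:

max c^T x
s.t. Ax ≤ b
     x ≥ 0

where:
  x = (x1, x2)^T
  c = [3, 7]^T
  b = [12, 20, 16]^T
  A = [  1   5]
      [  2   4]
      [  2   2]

Evaluate the objective at each vertex of the feasible region:
  z(0, 0) = 0
  z(8, 0) = 24
  z(7, 1) = 28  ←
  z(0, 2.4) = 16.8
The maximum is at x1 = 7, x2 = 1.

x1 = 7, x2 = 1, z = 28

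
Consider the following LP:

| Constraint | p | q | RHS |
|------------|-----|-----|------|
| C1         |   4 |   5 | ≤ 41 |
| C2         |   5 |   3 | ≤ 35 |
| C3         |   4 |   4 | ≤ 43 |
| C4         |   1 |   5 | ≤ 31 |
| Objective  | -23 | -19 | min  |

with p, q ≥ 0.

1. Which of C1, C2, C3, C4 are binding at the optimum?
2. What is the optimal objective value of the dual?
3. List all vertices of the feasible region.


1. C1, C2
2. -187
3. (0, 0), (7, 0), (4, 5), (3.333, 5.533), (0, 6.2)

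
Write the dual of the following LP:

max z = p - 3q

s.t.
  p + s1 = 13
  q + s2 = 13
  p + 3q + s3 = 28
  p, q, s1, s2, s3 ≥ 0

Primal max cᵀx s.t. Ax ≤ b, x ≥ 0  →  Dual min bᵀy s.t. Aᵀy ≥ c, y ≥ 0.

Minimize: z = 13y1 + 13y2 + 28y3

Subject to:
  y1 + y3 ≥ 1
  y2 + 3y3 ≥ -3
  y1, y2, y3 ≥ 0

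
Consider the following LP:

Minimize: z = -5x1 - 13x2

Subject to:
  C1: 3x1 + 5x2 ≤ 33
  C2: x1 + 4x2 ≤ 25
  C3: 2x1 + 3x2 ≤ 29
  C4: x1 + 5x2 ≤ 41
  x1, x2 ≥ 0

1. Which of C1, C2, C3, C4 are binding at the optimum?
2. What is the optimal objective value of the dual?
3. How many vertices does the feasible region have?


1. C1, C2
2. -83
3. 4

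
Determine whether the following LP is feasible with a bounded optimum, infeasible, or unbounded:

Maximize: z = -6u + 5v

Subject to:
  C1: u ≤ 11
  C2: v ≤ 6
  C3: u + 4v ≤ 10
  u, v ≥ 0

Feasible with a bounded optimal solution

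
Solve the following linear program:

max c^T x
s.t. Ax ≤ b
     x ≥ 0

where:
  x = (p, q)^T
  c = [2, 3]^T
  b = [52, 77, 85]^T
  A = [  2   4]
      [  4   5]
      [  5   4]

Evaluate the objective at each vertex of the feasible region:
  z(0, 0) = 0
  z(17, 0) = 34
  z(13, 5) = 41
  z(8, 9) = 43  ←
  z(0, 13) = 39
The maximum is at p = 8, q = 9.

p = 8, q = 9, z = 43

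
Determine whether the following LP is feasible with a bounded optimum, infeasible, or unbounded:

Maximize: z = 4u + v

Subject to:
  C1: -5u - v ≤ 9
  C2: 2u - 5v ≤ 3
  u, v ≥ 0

Unbounded (objective can increase without bound)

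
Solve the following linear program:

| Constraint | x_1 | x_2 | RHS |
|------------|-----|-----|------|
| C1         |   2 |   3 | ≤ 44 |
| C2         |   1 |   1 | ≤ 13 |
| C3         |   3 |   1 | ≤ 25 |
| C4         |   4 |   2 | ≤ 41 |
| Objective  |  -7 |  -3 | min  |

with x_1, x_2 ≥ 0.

Evaluate the objective at each vertex of the feasible region:
  z(0, 0) = 0
  z(8.333, 0) = -58.33
  z(6, 7) = -63  ←
  z(0, 13) = -39
The minimum is at x_1 = 6, x_2 = 7.

x_1 = 6, x_2 = 7, z = -63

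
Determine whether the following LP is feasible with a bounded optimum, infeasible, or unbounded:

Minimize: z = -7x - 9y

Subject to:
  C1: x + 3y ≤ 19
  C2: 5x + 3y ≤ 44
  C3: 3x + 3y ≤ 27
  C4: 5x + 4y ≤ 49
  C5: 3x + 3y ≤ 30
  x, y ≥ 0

Feasible with a bounded optimal solution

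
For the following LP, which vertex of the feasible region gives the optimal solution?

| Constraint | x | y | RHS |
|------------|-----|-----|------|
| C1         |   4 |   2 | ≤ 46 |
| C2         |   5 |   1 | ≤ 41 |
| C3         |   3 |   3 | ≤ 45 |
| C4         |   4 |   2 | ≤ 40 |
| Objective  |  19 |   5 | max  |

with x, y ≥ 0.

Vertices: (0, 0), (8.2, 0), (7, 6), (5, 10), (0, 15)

Evaluate the objective at each vertex of the feasible region:
  z(0, 0) = 0
  z(8.2, 0) = 155.8
  z(7, 6) = 163  ←
  z(5, 10) = 145
  z(0, 15) = 75
The maximum is at x = 7, y = 6.

(7, 6)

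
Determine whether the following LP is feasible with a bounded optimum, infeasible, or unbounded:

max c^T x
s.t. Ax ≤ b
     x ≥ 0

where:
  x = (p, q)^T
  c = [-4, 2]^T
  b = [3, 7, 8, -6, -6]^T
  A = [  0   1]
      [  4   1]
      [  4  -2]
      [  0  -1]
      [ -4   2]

Infeasible (no feasible solution exists)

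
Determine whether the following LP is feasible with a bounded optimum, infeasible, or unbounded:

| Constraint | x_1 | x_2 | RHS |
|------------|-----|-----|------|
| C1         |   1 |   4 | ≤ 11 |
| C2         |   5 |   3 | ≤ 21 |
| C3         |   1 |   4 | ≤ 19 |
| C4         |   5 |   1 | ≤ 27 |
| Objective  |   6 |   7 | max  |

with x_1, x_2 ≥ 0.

Feasible with a bounded optimal solution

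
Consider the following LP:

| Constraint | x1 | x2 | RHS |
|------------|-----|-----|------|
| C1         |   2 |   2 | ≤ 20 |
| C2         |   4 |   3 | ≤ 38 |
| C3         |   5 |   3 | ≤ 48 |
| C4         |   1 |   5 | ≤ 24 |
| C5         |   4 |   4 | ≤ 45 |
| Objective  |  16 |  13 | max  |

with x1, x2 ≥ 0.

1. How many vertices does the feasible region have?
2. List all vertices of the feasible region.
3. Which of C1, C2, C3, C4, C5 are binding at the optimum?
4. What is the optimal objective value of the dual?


1. 5
2. (0, 0), (9.5, 0), (8, 2), (6.5, 3.5), (0, 4.8)
3. C1, C2
4. 154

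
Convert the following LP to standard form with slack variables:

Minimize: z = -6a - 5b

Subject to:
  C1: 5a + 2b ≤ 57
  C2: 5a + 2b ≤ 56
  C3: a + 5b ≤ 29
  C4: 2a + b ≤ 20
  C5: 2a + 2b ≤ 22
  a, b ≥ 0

min z = -6a - 5b

s.t.
  5a + 2b + s1 = 57
  5a + 2b + s2 = 56
  a + 5b + s3 = 29
  2a + b + s4 = 20
  2a + 2b + s5 = 22
  a, b, s1, s2, s3, s4, s5 ≥ 0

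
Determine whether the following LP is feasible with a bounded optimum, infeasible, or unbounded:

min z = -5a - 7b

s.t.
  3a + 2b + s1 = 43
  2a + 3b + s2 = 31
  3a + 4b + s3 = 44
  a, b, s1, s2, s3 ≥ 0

Feasible with a bounded optimal solution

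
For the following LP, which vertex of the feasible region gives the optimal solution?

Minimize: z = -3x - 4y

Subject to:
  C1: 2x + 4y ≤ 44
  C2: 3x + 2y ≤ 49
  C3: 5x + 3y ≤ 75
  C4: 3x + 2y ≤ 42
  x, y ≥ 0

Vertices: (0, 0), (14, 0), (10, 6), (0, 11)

Evaluate the objective at each vertex of the feasible region:
  z(0, 0) = 0
  z(14, 0) = -42
  z(10, 6) = -54  ←
  z(0, 11) = -44
The minimum is at x = 10, y = 6.

(10, 6)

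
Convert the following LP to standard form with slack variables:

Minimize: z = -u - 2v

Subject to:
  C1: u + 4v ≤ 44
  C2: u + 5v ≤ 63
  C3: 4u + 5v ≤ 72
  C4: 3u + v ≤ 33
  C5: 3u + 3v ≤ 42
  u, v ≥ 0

min z = -u - 2v

s.t.
  u + 4v + s1 = 44
  u + 5v + s2 = 63
  4u + 5v + s3 = 72
  3u + v + s4 = 33
  3u + 3v + s5 = 42
  u, v, s1, s2, s3, s4, s5 ≥ 0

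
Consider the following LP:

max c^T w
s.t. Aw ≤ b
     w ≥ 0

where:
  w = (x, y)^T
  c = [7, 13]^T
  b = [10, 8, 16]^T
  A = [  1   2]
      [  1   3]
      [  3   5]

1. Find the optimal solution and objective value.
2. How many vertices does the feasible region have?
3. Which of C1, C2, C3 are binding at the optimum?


1. x = 2, y = 2, z = 40
2. 4
3. C2, C3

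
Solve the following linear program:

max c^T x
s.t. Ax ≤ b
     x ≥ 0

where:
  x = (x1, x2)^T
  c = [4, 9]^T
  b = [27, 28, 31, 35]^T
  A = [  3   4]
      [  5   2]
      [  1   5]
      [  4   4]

Evaluate the objective at each vertex of the feasible region:
  z(0, 0) = 0
  z(5.6, 0) = 22.4
  z(4.143, 3.643) = 49.36
  z(1, 6) = 58  ←
  z(0, 6.2) = 55.8
The maximum is at x1 = 1, x2 = 6.

x1 = 1, x2 = 6, z = 58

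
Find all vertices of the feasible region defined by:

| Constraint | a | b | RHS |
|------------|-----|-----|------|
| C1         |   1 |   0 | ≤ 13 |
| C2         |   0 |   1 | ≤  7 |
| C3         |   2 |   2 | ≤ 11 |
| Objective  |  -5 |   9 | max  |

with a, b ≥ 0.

(0, 0), (5.5, 0), (0, 5.5)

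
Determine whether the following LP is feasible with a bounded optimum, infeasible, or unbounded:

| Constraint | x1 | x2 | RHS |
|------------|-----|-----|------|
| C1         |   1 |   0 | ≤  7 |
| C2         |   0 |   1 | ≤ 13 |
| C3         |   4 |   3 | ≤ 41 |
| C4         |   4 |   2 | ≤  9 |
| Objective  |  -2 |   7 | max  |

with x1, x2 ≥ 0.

Feasible with a bounded optimal solution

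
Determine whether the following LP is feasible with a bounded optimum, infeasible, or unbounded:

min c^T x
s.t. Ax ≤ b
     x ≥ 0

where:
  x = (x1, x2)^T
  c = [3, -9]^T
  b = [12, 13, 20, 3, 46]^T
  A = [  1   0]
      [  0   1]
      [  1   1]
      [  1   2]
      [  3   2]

Feasible with a bounded optimal solution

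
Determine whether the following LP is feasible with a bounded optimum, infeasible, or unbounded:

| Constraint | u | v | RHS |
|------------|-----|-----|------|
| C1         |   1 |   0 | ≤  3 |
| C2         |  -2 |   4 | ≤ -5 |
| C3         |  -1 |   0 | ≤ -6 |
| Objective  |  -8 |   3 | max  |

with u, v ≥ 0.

Infeasible (no feasible solution exists)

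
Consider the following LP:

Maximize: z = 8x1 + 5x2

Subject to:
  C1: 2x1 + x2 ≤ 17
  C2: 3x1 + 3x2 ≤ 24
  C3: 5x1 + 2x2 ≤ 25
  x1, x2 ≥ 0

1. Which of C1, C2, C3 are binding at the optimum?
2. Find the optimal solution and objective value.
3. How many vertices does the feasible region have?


1. C2, C3
2. x1 = 3, x2 = 5, z = 49
3. 4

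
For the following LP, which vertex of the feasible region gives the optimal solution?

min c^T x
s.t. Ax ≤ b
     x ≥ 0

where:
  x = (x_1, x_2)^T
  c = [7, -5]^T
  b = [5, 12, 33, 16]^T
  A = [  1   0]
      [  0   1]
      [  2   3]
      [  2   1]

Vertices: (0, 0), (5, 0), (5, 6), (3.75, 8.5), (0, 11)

Evaluate the objective at each vertex of the feasible region:
  z(0, 0) = 0
  z(5, 0) = 35
  z(5, 6) = 5
  z(3.75, 8.5) = -16.25
  z(0, 11) = -55  ←
The minimum is at x_1 = 0, x_2 = 11.

(0, 11)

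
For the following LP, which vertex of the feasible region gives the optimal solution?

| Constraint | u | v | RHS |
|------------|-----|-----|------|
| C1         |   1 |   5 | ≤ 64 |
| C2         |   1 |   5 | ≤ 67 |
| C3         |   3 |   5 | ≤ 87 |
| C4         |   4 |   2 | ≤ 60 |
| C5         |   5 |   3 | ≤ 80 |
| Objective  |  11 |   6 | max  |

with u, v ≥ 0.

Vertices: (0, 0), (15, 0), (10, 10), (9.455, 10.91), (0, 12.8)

Evaluate the objective at each vertex of the feasible region:
  z(0, 0) = 0
  z(15, 0) = 165
  z(10, 10) = 170  ←
  z(9.455, 10.91) = 169.5
  z(0, 12.8) = 76.8
The maximum is at u = 10, v = 10.

(10, 10)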